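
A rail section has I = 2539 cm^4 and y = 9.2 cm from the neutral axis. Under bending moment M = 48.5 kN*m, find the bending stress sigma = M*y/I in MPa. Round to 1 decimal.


Convert units:
M = 48.5 kN*m = 48500000 N*mm
y = 9.2 cm = 92 mm
I = 2539 cm^4 = 25390000 mm^4
sigma = 48500000 * 92 / 25390000
sigma = 175.7 MPa

175.7


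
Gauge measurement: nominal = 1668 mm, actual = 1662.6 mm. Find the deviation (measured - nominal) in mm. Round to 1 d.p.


Deviation = measured - nominal
Deviation = 1662.6 - 1668
Deviation = -5.4 mm

-5.4


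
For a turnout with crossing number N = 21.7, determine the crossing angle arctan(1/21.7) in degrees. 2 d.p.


1/N = 1/21.7 = 0.046083
angle = arctan(0.046083) = 0.04605 rad
angle = 0.04605 * 180/pi = 2.64 degrees

2.64


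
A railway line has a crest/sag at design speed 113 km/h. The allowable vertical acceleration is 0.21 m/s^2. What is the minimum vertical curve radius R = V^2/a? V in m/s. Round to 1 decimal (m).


Convert speed: V = 113 / 3.6 = 31.3889 m/s
V^2 = 985.2623 m^2/s^2
R_v = 985.2623 / 0.21
R_v = 4691.7 m

4691.7


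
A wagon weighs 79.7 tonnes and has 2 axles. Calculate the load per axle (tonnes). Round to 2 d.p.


Load per axle = total weight / number of axles
Load = 79.7 / 2
Load = 39.85 tonnes

39.85


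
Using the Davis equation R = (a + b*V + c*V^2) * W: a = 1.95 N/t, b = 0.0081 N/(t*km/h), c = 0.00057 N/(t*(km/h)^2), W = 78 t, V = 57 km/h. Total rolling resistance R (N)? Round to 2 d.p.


b*V = 0.0081 * 57 = 0.4617
c*V^2 = 0.00057 * 3249 = 1.85193
R_per_t = 1.95 + 0.4617 + 1.85193 = 4.26363 N/t
R_total = 4.26363 * 78 = 332.56 N

332.56


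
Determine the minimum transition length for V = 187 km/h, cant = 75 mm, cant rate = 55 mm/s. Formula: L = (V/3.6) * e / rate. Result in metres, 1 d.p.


Convert speed: V = 187 / 3.6 = 51.9444 m/s
L = 51.9444 * 75 / 55
L = 3895.8333 / 55
L = 70.8 m

70.8


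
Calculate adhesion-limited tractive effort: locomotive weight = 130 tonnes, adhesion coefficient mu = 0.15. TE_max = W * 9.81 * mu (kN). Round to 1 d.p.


TE_max = W * g * mu
TE_max = 130 * 9.81 * 0.15
TE_max = 1275.3 * 0.15
TE_max = 191.3 kN

191.3


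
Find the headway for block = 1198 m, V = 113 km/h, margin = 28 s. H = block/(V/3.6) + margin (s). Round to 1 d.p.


V = 113 / 3.6 = 31.3889 m/s
Block traversal time = 1198 / 31.3889 = 38.1664 s
Headway = 38.1664 + 28
Headway = 66.2 s

66.2


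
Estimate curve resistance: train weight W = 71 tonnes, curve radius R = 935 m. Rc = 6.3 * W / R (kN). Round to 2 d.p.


Rc = 6.3 * W / R
Rc = 6.3 * 71 / 935
Rc = 447.3 / 935
Rc = 0.48 kN

0.48


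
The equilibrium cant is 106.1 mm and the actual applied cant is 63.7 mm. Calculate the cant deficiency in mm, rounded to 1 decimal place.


Cant deficiency = equilibrium cant - actual cant
CD = 106.1 - 63.7
CD = 42.4 mm

42.4


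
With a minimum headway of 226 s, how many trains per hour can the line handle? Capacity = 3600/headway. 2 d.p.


Capacity = 3600 / headway
Capacity = 3600 / 226
Capacity = 15.93 trains/hour

15.93


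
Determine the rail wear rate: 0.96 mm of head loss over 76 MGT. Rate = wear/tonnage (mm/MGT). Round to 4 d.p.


Wear rate = total wear / cumulative tonnage
Rate = 0.96 / 76
Rate = 0.0126 mm/MGT

0.0126


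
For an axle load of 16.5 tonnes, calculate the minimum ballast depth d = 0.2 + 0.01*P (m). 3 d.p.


d = 0.2 + 0.01 * 16.5
d = 0.2 + 0.165
d = 0.365 m

0.365


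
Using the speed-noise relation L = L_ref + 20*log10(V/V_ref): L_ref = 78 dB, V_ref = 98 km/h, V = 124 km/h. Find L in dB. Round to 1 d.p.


V/V_ref = 124 / 98 = 1.265306
log10(1.265306) = 0.102196
20 * 0.102196 = 2.0439
L = 78 + 2.0439 = 80.0 dB

80.0


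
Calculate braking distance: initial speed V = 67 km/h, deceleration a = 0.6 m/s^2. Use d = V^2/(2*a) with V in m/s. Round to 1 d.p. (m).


Convert speed: V = 67 / 3.6 = 18.6111 m/s
V^2 = 346.3735
d = 346.3735 / (2 * 0.6)
d = 346.3735 / 1.2
d = 288.6 m

288.6


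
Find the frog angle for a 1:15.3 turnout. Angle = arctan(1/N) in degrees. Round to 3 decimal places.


1/N = 1/15.3 = 0.065359
angle = arctan(0.065359) = 0.065267 rad
angle = 0.065267 * 180/pi = 3.740 degrees

3.740


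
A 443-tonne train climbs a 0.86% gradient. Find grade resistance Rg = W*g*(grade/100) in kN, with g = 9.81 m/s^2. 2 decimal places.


Rg = W * 9.81 * grade / 100
Rg = 443 * 9.81 * 0.86 / 100
Rg = 4345.83 * 0.0086
Rg = 37.37 kN

37.37


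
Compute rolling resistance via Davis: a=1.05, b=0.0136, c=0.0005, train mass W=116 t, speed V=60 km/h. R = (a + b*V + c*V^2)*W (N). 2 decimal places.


b*V = 0.0136 * 60 = 0.816
c*V^2 = 0.0005 * 3600 = 1.8
R_per_t = 1.05 + 0.816 + 1.8 = 3.666 N/t
R_total = 3.666 * 116 = 425.26 N

425.26


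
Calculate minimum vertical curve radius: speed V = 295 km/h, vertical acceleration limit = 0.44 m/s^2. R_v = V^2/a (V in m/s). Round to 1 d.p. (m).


Convert speed: V = 295 / 3.6 = 81.9444 m/s
V^2 = 6714.892 m^2/s^2
R_v = 6714.892 / 0.44
R_v = 15261.1 m

15261.1


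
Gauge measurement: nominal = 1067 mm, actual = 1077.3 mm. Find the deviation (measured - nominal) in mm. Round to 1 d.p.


Deviation = measured - nominal
Deviation = 1077.3 - 1067
Deviation = 10.3 mm

10.3


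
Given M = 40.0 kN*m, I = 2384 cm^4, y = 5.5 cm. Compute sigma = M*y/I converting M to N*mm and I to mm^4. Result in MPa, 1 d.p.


Convert units:
M = 40.0 kN*m = 40000000 N*mm
y = 5.5 cm = 55 mm
I = 2384 cm^4 = 23840000 mm^4
sigma = 40000000 * 55 / 23840000
sigma = 92.3 MPa

92.3


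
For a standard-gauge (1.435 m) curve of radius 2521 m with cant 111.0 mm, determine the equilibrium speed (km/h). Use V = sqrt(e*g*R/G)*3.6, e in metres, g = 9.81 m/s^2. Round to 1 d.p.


Convert cant: e = 111.0 mm = 0.1110 m
V_ms = sqrt(0.1110 * 9.81 * 2521 / 1.435)
V_ms = sqrt(1912.991017) = 43.7378 m/s
V = 43.7378 * 3.6 = 157.5 km/h

157.5


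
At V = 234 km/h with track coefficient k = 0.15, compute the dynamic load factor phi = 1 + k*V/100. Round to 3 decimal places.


phi = 1 + k * V / 100
phi = 1 + 0.15 * 234 / 100
phi = 1 + 0.351
phi = 1.351

1.351


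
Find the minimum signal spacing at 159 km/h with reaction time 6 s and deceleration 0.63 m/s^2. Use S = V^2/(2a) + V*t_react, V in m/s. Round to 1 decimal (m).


V = 159 / 3.6 = 44.1667 m/s
Braking distance = 44.1667^2 / (2*0.63) = 1548.1702 m
Sighting distance = 44.1667 * 6 = 265.0 m
S = 1548.1702 + 265.0 = 1813.2 m

1813.2


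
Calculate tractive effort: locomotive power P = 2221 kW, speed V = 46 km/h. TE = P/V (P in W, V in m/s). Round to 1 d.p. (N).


Convert: P = 2221 kW = 2221000 W
V = 46 / 3.6 = 12.7778 m/s
TE = 2221000 / 12.7778
TE = 173817.4 N

173817.4


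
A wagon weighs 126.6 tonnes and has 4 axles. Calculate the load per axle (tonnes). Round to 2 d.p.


Load per axle = total weight / number of axles
Load = 126.6 / 4
Load = 31.65 tonnes

31.65


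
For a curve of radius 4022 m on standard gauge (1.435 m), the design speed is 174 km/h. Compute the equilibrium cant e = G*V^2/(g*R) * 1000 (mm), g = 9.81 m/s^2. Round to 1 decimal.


Convert speed: V = 174 / 3.6 = 48.3333 m/s
Apply formula: e = 1.435 * 48.3333^2 / (9.81 * 4022)
e = 1.435 * 2336.1111 / 39455.82
e = 0.084964 m = 85.0 mm

85.0


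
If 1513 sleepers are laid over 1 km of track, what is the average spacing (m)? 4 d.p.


Spacing = 1000 m / number of sleepers
Spacing = 1000 / 1513
Spacing = 0.6609 m

0.6609


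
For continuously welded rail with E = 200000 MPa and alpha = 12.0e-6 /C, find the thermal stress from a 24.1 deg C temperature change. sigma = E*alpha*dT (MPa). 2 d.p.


sigma = E * alpha * dT
sigma = 200000 * 12.0e-6 * 24.1
sigma = 2.4 * 24.1
sigma = 57.84 MPa

57.84


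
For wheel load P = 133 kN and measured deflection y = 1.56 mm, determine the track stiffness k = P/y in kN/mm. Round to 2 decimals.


Track stiffness k = P / y
k = 133 / 1.56
k = 85.26 kN/mm

85.26


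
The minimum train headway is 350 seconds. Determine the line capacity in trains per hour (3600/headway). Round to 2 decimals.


Capacity = 3600 / headway
Capacity = 3600 / 350
Capacity = 10.29 trains/hour

10.29


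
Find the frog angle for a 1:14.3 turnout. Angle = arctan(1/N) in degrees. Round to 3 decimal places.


1/N = 1/14.3 = 0.06993
angle = arctan(0.06993) = 0.069816 rad
angle = 0.069816 * 180/pi = 4.000 degrees

4.000


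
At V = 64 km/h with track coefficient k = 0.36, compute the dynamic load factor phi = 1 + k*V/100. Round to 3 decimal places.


phi = 1 + k * V / 100
phi = 1 + 0.36 * 64 / 100
phi = 1 + 0.2304
phi = 1.230

1.230


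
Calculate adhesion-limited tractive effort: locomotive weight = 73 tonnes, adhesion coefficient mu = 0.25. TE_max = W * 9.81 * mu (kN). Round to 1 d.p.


TE_max = W * g * mu
TE_max = 73 * 9.81 * 0.25
TE_max = 716.13 * 0.25
TE_max = 179.0 kN

179.0


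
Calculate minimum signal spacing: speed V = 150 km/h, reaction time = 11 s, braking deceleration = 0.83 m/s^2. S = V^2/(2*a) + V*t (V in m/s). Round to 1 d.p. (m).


V = 150 / 3.6 = 41.6667 m/s
Braking distance = 41.6667^2 / (2*0.83) = 1045.8501 m
Sighting distance = 41.6667 * 11 = 458.3333 m
S = 1045.8501 + 458.3333 = 1504.2 m

1504.2


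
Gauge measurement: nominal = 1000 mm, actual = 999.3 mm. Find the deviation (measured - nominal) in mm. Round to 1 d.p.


Deviation = measured - nominal
Deviation = 999.3 - 1000
Deviation = -0.7 mm

-0.7


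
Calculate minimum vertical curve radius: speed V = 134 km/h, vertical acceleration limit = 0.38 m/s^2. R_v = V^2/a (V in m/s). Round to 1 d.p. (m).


Convert speed: V = 134 / 3.6 = 37.2222 m/s
V^2 = 1385.4938 m^2/s^2
R_v = 1385.4938 / 0.38
R_v = 3646.0 m

3646.0


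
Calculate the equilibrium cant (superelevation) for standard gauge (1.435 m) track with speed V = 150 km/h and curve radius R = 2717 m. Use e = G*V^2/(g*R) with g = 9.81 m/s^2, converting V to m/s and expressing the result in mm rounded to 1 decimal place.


Convert speed: V = 150 / 3.6 = 41.6667 m/s
Apply formula: e = 1.435 * 41.6667^2 / (9.81 * 2717)
e = 1.435 * 1736.1111 / 26653.77
e = 0.09347 m = 93.5 mm

93.5


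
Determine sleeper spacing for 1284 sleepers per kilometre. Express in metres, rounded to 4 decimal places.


Spacing = 1000 m / number of sleepers
Spacing = 1000 / 1284
Spacing = 0.7788 m

0.7788


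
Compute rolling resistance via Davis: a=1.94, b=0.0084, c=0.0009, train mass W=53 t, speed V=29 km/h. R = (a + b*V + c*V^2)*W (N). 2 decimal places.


b*V = 0.0084 * 29 = 0.2436
c*V^2 = 0.0009 * 841 = 0.7569
R_per_t = 1.94 + 0.2436 + 0.7569 = 2.9405 N/t
R_total = 2.9405 * 53 = 155.85 N

155.85


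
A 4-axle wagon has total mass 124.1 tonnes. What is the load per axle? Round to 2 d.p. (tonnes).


Load per axle = total weight / number of axles
Load = 124.1 / 4
Load = 31.03 tonnes

31.03


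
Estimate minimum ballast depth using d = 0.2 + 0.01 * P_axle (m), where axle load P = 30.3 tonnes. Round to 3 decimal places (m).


d = 0.2 + 0.01 * 30.3
d = 0.2 + 0.303
d = 0.503 m

0.503


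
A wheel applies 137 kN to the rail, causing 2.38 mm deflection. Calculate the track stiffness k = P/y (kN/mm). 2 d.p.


Track stiffness k = P / y
k = 137 / 2.38
k = 57.56 kN/mm

57.56


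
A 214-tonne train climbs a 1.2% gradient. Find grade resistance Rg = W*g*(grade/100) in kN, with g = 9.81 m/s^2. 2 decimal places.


Rg = W * 9.81 * grade / 100
Rg = 214 * 9.81 * 1.2 / 100
Rg = 2099.34 * 0.012
Rg = 25.19 kN

25.19


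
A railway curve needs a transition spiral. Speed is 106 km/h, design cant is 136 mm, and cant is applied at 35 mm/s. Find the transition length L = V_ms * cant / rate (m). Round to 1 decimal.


Convert speed: V = 106 / 3.6 = 29.4444 m/s
L = 29.4444 * 136 / 35
L = 4004.4444 / 35
L = 114.4 m

114.4


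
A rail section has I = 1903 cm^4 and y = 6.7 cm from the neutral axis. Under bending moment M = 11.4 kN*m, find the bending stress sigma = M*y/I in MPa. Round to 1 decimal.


Convert units:
M = 11.4 kN*m = 11400000 N*mm
y = 6.7 cm = 67 mm
I = 1903 cm^4 = 19030000 mm^4
sigma = 11400000 * 67 / 19030000
sigma = 40.1 MPa

40.1


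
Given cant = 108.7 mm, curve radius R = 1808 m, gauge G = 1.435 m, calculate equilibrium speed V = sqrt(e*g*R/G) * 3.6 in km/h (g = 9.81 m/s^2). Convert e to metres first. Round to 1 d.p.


Convert cant: e = 108.7 mm = 0.1087 m
V_ms = sqrt(0.1087 * 9.81 * 1808 / 1.435)
V_ms = sqrt(1343.52291) = 36.6541 m/s
V = 36.6541 * 3.6 = 132.0 km/h

132.0


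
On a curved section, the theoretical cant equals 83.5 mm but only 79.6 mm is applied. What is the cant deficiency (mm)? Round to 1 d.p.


Cant deficiency = equilibrium cant - actual cant
CD = 83.5 - 79.6
CD = 3.9 mm

3.9


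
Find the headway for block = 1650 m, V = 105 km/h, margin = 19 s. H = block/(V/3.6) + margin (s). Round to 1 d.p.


V = 105 / 3.6 = 29.1667 m/s
Block traversal time = 1650 / 29.1667 = 56.5714 s
Headway = 56.5714 + 19
Headway = 75.6 s

75.6


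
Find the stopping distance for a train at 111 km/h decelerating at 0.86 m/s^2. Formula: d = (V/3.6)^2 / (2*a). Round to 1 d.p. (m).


Convert speed: V = 111 / 3.6 = 30.8333 m/s
V^2 = 950.6944
d = 950.6944 / (2 * 0.86)
d = 950.6944 / 1.72
d = 552.7 m

552.7


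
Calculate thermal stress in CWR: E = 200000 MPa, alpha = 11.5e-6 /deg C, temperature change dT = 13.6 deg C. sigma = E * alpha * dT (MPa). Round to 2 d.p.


sigma = E * alpha * dT
sigma = 200000 * 11.5e-6 * 13.6
sigma = 2.3 * 13.6
sigma = 31.28 MPa

31.28


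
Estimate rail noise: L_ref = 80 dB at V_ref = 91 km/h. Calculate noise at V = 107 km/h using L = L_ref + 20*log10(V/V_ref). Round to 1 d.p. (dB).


V/V_ref = 107 / 91 = 1.175824
log10(1.175824) = 0.070342
20 * 0.070342 = 1.4068
L = 80 + 1.4068 = 81.4 dB

81.4


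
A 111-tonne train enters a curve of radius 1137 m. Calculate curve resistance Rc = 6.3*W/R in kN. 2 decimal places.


Rc = 6.3 * W / R
Rc = 6.3 * 111 / 1137
Rc = 699.3 / 1137
Rc = 0.62 kN

0.62


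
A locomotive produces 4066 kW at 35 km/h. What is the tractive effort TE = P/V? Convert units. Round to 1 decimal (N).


Convert: P = 4066 kW = 4066000 W
V = 35 / 3.6 = 9.7222 m/s
TE = 4066000 / 9.7222
TE = 418217.1 N

418217.1


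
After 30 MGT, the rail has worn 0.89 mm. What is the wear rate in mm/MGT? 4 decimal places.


Wear rate = total wear / cumulative tonnage
Rate = 0.89 / 30
Rate = 0.0297 mm/MGT

0.0297


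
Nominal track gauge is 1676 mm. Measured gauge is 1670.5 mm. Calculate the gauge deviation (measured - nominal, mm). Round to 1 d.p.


Deviation = measured - nominal
Deviation = 1670.5 - 1676
Deviation = -5.5 mm

-5.5


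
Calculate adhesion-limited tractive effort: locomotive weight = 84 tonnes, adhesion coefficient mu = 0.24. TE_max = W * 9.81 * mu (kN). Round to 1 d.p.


TE_max = W * g * mu
TE_max = 84 * 9.81 * 0.24
TE_max = 824.04 * 0.24
TE_max = 197.8 kN

197.8


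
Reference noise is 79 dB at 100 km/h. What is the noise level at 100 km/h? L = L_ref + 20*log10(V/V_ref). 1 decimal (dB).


V/V_ref = 100 / 100 = 1.0
log10(1.0) = 0.0
20 * 0.0 = 0.0
L = 79 + 0.0 = 79.0 dB

79.0


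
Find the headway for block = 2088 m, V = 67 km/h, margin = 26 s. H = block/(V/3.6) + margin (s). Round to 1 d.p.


V = 67 / 3.6 = 18.6111 m/s
Block traversal time = 2088 / 18.6111 = 112.191 s
Headway = 112.191 + 26
Headway = 138.2 s

138.2


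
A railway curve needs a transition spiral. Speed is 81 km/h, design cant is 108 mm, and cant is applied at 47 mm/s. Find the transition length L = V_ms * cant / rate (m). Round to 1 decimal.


Convert speed: V = 81 / 3.6 = 22.5 m/s
L = 22.5 * 108 / 47
L = 2430.0 / 47
L = 51.7 m

51.7


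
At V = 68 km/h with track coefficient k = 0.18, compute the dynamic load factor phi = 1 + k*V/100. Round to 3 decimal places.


phi = 1 + k * V / 100
phi = 1 + 0.18 * 68 / 100
phi = 1 + 0.1224
phi = 1.122

1.122


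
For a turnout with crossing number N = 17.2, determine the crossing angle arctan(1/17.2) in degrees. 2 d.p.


1/N = 1/17.2 = 0.05814
angle = arctan(0.05814) = 0.058074 rad
angle = 0.058074 * 180/pi = 3.33 degrees

3.33


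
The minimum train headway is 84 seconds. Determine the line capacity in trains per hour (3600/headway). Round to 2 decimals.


Capacity = 3600 / headway
Capacity = 3600 / 84
Capacity = 42.86 trains/hour

42.86


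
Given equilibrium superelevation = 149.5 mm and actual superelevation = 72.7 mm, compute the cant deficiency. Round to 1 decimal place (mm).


Cant deficiency = equilibrium cant - actual cant
CD = 149.5 - 72.7
CD = 76.8 mm

76.8


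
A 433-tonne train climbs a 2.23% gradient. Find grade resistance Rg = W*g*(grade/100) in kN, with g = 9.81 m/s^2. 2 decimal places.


Rg = W * 9.81 * grade / 100
Rg = 433 * 9.81 * 2.23 / 100
Rg = 4247.73 * 0.0223
Rg = 94.72 kN

94.72


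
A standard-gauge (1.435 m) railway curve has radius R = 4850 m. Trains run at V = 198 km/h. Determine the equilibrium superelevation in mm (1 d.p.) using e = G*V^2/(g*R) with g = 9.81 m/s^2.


Convert speed: V = 198 / 3.6 = 55.0 m/s
Apply formula: e = 1.435 * 55.0^2 / (9.81 * 4850)
e = 1.435 * 3025.0 / 47578.5
e = 0.091236 m = 91.2 mm

91.2


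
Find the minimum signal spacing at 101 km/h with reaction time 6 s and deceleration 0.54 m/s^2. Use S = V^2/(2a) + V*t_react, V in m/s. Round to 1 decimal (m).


V = 101 / 3.6 = 28.0556 m/s
Braking distance = 28.0556^2 / (2*0.54) = 728.8094 m
Sighting distance = 28.0556 * 6 = 168.3333 m
S = 728.8094 + 168.3333 = 897.1 m

897.1


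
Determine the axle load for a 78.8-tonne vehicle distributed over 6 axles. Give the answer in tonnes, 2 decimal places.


Load per axle = total weight / number of axles
Load = 78.8 / 6
Load = 13.13 tonnes

13.13


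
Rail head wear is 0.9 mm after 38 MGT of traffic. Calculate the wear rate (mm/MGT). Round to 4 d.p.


Wear rate = total wear / cumulative tonnage
Rate = 0.9 / 38
Rate = 0.0237 mm/MGT

0.0237


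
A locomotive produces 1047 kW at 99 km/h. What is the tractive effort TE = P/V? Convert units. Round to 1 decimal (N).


Convert: P = 1047 kW = 1047000 W
V = 99 / 3.6 = 27.5 m/s
TE = 1047000 / 27.5
TE = 38072.7 N

38072.7


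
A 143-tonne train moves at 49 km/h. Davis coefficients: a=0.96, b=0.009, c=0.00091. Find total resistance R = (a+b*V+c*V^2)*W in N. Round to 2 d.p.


b*V = 0.009 * 49 = 0.441
c*V^2 = 0.00091 * 2401 = 2.18491
R_per_t = 0.96 + 0.441 + 2.18491 = 3.58591 N/t
R_total = 3.58591 * 143 = 512.79 N

512.79


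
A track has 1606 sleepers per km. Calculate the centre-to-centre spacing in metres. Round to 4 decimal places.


Spacing = 1000 m / number of sleepers
Spacing = 1000 / 1606
Spacing = 0.6227 m

0.6227


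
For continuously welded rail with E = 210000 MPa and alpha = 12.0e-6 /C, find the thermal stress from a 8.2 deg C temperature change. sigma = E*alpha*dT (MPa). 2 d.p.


sigma = E * alpha * dT
sigma = 210000 * 12.0e-6 * 8.2
sigma = 2.52 * 8.2
sigma = 20.66 MPa

20.66


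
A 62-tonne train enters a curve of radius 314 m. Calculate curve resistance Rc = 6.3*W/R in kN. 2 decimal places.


Rc = 6.3 * W / R
Rc = 6.3 * 62 / 314
Rc = 390.6 / 314
Rc = 1.24 kN

1.24


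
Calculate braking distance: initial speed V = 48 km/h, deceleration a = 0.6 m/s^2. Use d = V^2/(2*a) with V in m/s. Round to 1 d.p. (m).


Convert speed: V = 48 / 3.6 = 13.3333 m/s
V^2 = 177.7778
d = 177.7778 / (2 * 0.6)
d = 177.7778 / 1.2
d = 148.1 m

148.1


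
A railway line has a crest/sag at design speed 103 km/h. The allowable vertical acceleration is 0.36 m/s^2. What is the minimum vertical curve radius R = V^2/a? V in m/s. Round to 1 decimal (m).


Convert speed: V = 103 / 3.6 = 28.6111 m/s
V^2 = 818.5957 m^2/s^2
R_v = 818.5957 / 0.36
R_v = 2273.9 m

2273.9


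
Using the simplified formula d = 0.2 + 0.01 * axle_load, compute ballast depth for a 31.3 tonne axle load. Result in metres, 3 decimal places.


d = 0.2 + 0.01 * 31.3
d = 0.2 + 0.313
d = 0.513 m

0.513


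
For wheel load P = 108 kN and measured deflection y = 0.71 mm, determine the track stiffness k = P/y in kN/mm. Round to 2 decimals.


Track stiffness k = P / y
k = 108 / 0.71
k = 152.11 kN/mm

152.11


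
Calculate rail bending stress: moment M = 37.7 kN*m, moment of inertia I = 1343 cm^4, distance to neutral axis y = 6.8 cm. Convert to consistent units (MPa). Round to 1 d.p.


Convert units:
M = 37.7 kN*m = 37700000 N*mm
y = 6.8 cm = 68 mm
I = 1343 cm^4 = 13430000 mm^4
sigma = 37700000 * 68 / 13430000
sigma = 190.9 MPa

190.9


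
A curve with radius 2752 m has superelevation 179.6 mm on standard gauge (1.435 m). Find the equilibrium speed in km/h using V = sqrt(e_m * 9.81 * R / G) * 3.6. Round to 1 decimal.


Convert cant: e = 179.6 mm = 0.1796 m
V_ms = sqrt(0.1796 * 9.81 * 2752 / 1.435)
V_ms = sqrt(3378.872998) = 58.1281 m/s
V = 58.1281 * 3.6 = 209.3 km/h

209.3


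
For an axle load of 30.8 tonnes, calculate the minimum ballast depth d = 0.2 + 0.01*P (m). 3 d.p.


d = 0.2 + 0.01 * 30.8
d = 0.2 + 0.308
d = 0.508 m

0.508


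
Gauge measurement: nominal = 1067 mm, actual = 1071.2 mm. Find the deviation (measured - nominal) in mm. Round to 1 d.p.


Deviation = measured - nominal
Deviation = 1071.2 - 1067
Deviation = 4.2 mm

4.2


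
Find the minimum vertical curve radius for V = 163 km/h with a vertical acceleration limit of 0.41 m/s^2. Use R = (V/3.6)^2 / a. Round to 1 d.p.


Convert speed: V = 163 / 3.6 = 45.2778 m/s
V^2 = 2050.0772 m^2/s^2
R_v = 2050.0772 / 0.41
R_v = 5000.2 m

5000.2


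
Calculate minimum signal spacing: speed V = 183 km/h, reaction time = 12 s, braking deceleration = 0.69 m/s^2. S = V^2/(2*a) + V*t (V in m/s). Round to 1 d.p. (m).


V = 183 / 3.6 = 50.8333 m/s
Braking distance = 50.8333^2 / (2*0.69) = 1872.4839 m
Sighting distance = 50.8333 * 12 = 610.0 m
S = 1872.4839 + 610.0 = 2482.5 m

2482.5


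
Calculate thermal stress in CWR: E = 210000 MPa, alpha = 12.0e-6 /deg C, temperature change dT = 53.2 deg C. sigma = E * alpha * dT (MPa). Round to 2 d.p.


sigma = E * alpha * dT
sigma = 210000 * 12.0e-6 * 53.2
sigma = 2.52 * 53.2
sigma = 134.06 MPa

134.06


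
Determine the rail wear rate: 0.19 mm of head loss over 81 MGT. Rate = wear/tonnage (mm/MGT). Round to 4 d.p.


Wear rate = total wear / cumulative tonnage
Rate = 0.19 / 81
Rate = 0.0023 mm/MGT

0.0023


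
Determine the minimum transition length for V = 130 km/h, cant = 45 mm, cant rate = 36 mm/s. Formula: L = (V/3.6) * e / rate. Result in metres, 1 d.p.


Convert speed: V = 130 / 3.6 = 36.1111 m/s
L = 36.1111 * 45 / 36
L = 1625.0 / 36
L = 45.1 m

45.1


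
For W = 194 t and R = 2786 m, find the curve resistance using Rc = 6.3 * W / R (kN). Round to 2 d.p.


Rc = 6.3 * W / R
Rc = 6.3 * 194 / 2786
Rc = 1222.2 / 2786
Rc = 0.44 kN

0.44


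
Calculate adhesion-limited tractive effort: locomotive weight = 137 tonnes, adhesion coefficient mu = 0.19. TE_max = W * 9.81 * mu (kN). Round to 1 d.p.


TE_max = W * g * mu
TE_max = 137 * 9.81 * 0.19
TE_max = 1343.97 * 0.19
TE_max = 255.4 kN

255.4


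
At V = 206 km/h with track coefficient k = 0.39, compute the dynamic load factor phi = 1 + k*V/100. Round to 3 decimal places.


phi = 1 + k * V / 100
phi = 1 + 0.39 * 206 / 100
phi = 1 + 0.8034
phi = 1.803

1.803


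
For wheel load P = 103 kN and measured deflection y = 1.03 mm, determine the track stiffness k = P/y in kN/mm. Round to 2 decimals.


Track stiffness k = P / y
k = 103 / 1.03
k = 100.00 kN/mm

100.00


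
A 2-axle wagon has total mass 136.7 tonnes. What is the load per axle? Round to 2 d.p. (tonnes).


Load per axle = total weight / number of axles
Load = 136.7 / 2
Load = 68.35 tonnes

68.35


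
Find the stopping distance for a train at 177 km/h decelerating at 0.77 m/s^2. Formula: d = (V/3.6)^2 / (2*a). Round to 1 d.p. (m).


Convert speed: V = 177 / 3.6 = 49.1667 m/s
V^2 = 2417.3611
d = 2417.3611 / (2 * 0.77)
d = 2417.3611 / 1.54
d = 1569.7 m

1569.7


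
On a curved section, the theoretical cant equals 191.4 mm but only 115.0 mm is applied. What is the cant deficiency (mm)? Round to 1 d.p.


Cant deficiency = equilibrium cant - actual cant
CD = 191.4 - 115.0
CD = 76.4 mm

76.4


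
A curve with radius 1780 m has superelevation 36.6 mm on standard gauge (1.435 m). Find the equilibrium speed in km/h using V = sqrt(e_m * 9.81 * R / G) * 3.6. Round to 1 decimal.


Convert cant: e = 36.6 mm = 0.0366 m
V_ms = sqrt(0.0366 * 9.81 * 1780 / 1.435)
V_ms = sqrt(445.367164) = 21.1037 m/s
V = 21.1037 * 3.6 = 76.0 km/h

76.0


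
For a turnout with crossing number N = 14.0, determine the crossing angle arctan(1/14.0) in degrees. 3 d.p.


1/N = 1/14.0 = 0.071429
angle = arctan(0.071429) = 0.071307 rad
angle = 0.071307 * 180/pi = 4.086 degrees

4.086


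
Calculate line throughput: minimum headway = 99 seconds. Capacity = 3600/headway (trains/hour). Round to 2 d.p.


Capacity = 3600 / headway
Capacity = 3600 / 99
Capacity = 36.36 trains/hour

36.36


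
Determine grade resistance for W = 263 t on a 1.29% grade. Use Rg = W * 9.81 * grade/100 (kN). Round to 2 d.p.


Rg = W * 9.81 * grade / 100
Rg = 263 * 9.81 * 1.29 / 100
Rg = 2580.03 * 0.0129
Rg = 33.28 kN

33.28


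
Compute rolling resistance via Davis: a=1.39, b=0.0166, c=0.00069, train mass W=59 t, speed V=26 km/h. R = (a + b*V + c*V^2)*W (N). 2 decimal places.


b*V = 0.0166 * 26 = 0.4316
c*V^2 = 0.00069 * 676 = 0.46644
R_per_t = 1.39 + 0.4316 + 0.46644 = 2.28804 N/t
R_total = 2.28804 * 59 = 134.99 N

134.99


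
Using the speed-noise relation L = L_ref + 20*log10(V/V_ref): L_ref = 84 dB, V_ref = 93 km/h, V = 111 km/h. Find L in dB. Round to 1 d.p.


V/V_ref = 111 / 93 = 1.193548
log10(1.193548) = 0.07684
20 * 0.07684 = 1.5368
L = 84 + 1.5368 = 85.5 dB

85.5


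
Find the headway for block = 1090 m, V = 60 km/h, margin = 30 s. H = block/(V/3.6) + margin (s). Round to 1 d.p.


V = 60 / 3.6 = 16.6667 m/s
Block traversal time = 1090 / 16.6667 = 65.4 s
Headway = 65.4 + 30
Headway = 95.4 s

95.4


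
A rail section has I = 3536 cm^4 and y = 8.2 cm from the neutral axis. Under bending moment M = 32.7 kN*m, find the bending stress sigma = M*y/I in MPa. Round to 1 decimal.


Convert units:
M = 32.7 kN*m = 32700000 N*mm
y = 8.2 cm = 82 mm
I = 3536 cm^4 = 35360000 mm^4
sigma = 32700000 * 82 / 35360000
sigma = 75.8 MPa

75.8


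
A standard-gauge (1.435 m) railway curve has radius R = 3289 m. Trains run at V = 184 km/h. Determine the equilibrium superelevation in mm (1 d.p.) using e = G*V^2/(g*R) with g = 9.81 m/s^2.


Convert speed: V = 184 / 3.6 = 51.1111 m/s
Apply formula: e = 1.435 * 51.1111^2 / (9.81 * 3289)
e = 1.435 * 2612.3457 / 32265.09
e = 0.116185 m = 116.2 mm

116.2


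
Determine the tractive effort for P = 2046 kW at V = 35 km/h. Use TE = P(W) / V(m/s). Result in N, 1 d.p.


Convert: P = 2046 kW = 2046000 W
V = 35 / 3.6 = 9.7222 m/s
TE = 2046000 / 9.7222
TE = 210445.7 N

210445.7


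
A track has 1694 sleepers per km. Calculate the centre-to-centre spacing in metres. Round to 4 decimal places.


Spacing = 1000 m / number of sleepers
Spacing = 1000 / 1694
Spacing = 0.5903 m

0.5903


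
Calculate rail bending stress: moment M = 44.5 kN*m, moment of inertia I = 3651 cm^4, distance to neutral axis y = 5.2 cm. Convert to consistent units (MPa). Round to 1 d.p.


Convert units:
M = 44.5 kN*m = 44500000 N*mm
y = 5.2 cm = 52 mm
I = 3651 cm^4 = 36510000 mm^4
sigma = 44500000 * 52 / 36510000
sigma = 63.4 MPa

63.4


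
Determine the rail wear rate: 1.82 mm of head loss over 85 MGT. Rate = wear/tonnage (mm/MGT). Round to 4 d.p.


Wear rate = total wear / cumulative tonnage
Rate = 1.82 / 85
Rate = 0.0214 mm/MGT

0.0214


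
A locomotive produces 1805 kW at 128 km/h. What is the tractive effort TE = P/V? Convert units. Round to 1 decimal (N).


Convert: P = 1805 kW = 1805000 W
V = 128 / 3.6 = 35.5556 m/s
TE = 1805000 / 35.5556
TE = 50765.6 N

50765.6


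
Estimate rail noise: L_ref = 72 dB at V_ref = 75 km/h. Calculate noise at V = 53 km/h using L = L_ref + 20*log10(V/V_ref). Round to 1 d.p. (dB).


V/V_ref = 53 / 75 = 0.706667
log10(0.706667) = -0.150785
20 * -0.150785 = -3.0157
L = 72 + -3.0157 = 69.0 dB

69.0


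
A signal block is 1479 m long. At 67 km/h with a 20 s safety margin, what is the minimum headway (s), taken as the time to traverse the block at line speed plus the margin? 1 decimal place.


V = 67 / 3.6 = 18.6111 m/s
Block traversal time = 1479 / 18.6111 = 79.4687 s
Headway = 79.4687 + 20
Headway = 99.5 s

99.5


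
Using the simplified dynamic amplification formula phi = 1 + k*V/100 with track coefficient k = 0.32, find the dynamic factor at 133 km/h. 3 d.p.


phi = 1 + k * V / 100
phi = 1 + 0.32 * 133 / 100
phi = 1 + 0.4256
phi = 1.426

1.426


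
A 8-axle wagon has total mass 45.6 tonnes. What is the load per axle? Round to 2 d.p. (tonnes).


Load per axle = total weight / number of axles
Load = 45.6 / 8
Load = 5.70 tonnes

5.70


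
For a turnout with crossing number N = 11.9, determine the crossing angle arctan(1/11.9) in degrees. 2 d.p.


1/N = 1/11.9 = 0.084034
angle = arctan(0.084034) = 0.083837 rad
angle = 0.083837 * 180/pi = 4.80 degrees

4.80


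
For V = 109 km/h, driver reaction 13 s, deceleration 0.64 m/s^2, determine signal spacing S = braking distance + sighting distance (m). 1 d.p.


V = 109 / 3.6 = 30.2778 m/s
Braking distance = 30.2778^2 / (2*0.64) = 716.2061 m
Sighting distance = 30.2778 * 13 = 393.6111 m
S = 716.2061 + 393.6111 = 1109.8 m

1109.8


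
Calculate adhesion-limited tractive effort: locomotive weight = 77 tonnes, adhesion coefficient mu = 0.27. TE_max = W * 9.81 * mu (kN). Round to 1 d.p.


TE_max = W * g * mu
TE_max = 77 * 9.81 * 0.27
TE_max = 755.37 * 0.27
TE_max = 203.9 kN

203.9


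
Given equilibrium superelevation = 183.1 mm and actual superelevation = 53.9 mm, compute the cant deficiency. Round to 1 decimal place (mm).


Cant deficiency = equilibrium cant - actual cant
CD = 183.1 - 53.9
CD = 129.2 mm

129.2


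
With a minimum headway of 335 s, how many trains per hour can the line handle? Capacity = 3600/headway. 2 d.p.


Capacity = 3600 / headway
Capacity = 3600 / 335
Capacity = 10.75 trains/hour

10.75


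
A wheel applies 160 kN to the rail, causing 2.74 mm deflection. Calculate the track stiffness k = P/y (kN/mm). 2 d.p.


Track stiffness k = P / y
k = 160 / 2.74
k = 58.39 kN/mm

58.39


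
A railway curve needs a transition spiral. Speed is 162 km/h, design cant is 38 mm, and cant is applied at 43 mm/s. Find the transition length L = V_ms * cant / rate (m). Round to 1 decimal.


Convert speed: V = 162 / 3.6 = 45.0 m/s
L = 45.0 * 38 / 43
L = 1710.0 / 43
L = 39.8 m

39.8


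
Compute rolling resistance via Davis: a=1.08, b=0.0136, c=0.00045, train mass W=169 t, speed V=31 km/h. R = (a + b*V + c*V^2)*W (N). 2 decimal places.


b*V = 0.0136 * 31 = 0.4216
c*V^2 = 0.00045 * 961 = 0.43245
R_per_t = 1.08 + 0.4216 + 0.43245 = 1.93405 N/t
R_total = 1.93405 * 169 = 326.85 N

326.85


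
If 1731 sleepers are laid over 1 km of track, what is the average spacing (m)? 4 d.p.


Spacing = 1000 m / number of sleepers
Spacing = 1000 / 1731
Spacing = 0.5777 m

0.5777


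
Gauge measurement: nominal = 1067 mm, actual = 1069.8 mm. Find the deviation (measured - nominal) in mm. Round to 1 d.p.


Deviation = measured - nominal
Deviation = 1069.8 - 1067
Deviation = 2.8 mm

2.8


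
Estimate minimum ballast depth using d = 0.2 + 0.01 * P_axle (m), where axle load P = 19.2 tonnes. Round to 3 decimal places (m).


d = 0.2 + 0.01 * 19.2
d = 0.2 + 0.192
d = 0.392 m

0.392


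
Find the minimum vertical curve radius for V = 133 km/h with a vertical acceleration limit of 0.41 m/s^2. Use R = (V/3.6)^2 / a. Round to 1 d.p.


Convert speed: V = 133 / 3.6 = 36.9444 m/s
V^2 = 1364.892 m^2/s^2
R_v = 1364.892 / 0.41
R_v = 3329.0 m

3329.0


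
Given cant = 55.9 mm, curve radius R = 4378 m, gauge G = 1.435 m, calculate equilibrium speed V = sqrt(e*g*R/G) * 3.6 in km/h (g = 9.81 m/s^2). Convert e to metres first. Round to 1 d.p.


Convert cant: e = 55.9 mm = 0.0559 m
V_ms = sqrt(0.0559 * 9.81 * 4378 / 1.435)
V_ms = sqrt(1673.033632) = 40.9027 m/s
V = 40.9027 * 3.6 = 147.2 km/h

147.2


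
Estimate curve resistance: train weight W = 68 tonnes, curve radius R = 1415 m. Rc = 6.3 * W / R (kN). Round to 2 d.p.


Rc = 6.3 * W / R
Rc = 6.3 * 68 / 1415
Rc = 428.4 / 1415
Rc = 0.30 kN

0.30


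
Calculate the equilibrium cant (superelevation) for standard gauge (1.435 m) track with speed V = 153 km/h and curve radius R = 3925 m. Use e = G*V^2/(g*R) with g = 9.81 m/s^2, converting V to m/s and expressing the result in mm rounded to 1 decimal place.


Convert speed: V = 153 / 3.6 = 42.5 m/s
Apply formula: e = 1.435 * 42.5^2 / (9.81 * 3925)
e = 1.435 * 1806.25 / 38504.25
e = 0.067316 m = 67.3 mm

67.3


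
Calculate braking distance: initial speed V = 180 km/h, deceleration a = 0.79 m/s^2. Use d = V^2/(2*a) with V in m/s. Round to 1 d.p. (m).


Convert speed: V = 180 / 3.6 = 50.0 m/s
V^2 = 2500.0
d = 2500.0 / (2 * 0.79)
d = 2500.0 / 1.58
d = 1582.3 m

1582.3


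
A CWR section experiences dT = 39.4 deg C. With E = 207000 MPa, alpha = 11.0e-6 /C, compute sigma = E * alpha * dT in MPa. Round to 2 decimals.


sigma = E * alpha * dT
sigma = 207000 * 11.0e-6 * 39.4
sigma = 2.277 * 39.4
sigma = 89.71 MPa

89.71


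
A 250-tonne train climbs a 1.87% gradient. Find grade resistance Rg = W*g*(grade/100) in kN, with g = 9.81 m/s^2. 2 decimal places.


Rg = W * 9.81 * grade / 100
Rg = 250 * 9.81 * 1.87 / 100
Rg = 2452.5 * 0.0187
Rg = 45.86 kN

45.86


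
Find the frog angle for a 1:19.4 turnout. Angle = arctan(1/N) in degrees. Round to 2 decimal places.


1/N = 1/19.4 = 0.051546
angle = arctan(0.051546) = 0.051501 rad
angle = 0.051501 * 180/pi = 2.95 degrees

2.95


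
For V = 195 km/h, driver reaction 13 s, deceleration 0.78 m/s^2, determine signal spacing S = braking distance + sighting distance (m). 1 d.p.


V = 195 / 3.6 = 54.1667 m/s
Braking distance = 54.1667^2 / (2*0.78) = 1880.787 m
Sighting distance = 54.1667 * 13 = 704.1667 m
S = 1880.787 + 704.1667 = 2585.0 m

2585.0


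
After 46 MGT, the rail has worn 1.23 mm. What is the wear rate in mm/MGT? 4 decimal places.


Wear rate = total wear / cumulative tonnage
Rate = 1.23 / 46
Rate = 0.0267 mm/MGT

0.0267


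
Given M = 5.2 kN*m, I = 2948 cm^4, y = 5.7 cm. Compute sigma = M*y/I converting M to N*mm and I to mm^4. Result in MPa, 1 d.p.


Convert units:
M = 5.2 kN*m = 5200000 N*mm
y = 5.7 cm = 57 mm
I = 2948 cm^4 = 29480000 mm^4
sigma = 5200000 * 57 / 29480000
sigma = 10.1 MPa

10.1


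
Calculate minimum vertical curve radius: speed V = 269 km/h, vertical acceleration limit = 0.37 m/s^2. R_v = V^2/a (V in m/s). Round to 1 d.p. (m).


Convert speed: V = 269 / 3.6 = 74.7222 m/s
V^2 = 5583.4105 m^2/s^2
R_v = 5583.4105 / 0.37
R_v = 15090.3 m

15090.3


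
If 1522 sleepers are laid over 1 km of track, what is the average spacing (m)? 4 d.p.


Spacing = 1000 m / number of sleepers
Spacing = 1000 / 1522
Spacing = 0.6570 m

0.6570


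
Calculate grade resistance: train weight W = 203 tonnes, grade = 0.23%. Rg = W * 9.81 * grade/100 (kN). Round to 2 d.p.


Rg = W * 9.81 * grade / 100
Rg = 203 * 9.81 * 0.23 / 100
Rg = 1991.43 * 0.0023
Rg = 4.58 kN

4.58


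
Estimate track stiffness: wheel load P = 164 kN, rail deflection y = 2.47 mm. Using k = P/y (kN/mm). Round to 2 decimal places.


Track stiffness k = P / y
k = 164 / 2.47
k = 66.40 kN/mm

66.40


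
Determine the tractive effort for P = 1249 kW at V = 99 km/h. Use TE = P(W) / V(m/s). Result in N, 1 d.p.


Convert: P = 1249 kW = 1249000 W
V = 99 / 3.6 = 27.5 m/s
TE = 1249000 / 27.5
TE = 45418.2 N

45418.2


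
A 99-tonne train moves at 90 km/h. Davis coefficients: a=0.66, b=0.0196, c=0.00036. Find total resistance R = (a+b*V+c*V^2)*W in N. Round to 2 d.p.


b*V = 0.0196 * 90 = 1.764
c*V^2 = 0.00036 * 8100 = 2.916
R_per_t = 0.66 + 1.764 + 2.916 = 5.34 N/t
R_total = 5.34 * 99 = 528.66 N

528.66


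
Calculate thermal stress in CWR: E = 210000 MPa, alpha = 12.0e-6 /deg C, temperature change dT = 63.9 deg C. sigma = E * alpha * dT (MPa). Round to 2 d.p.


sigma = E * alpha * dT
sigma = 210000 * 12.0e-6 * 63.9
sigma = 2.52 * 63.9
sigma = 161.03 MPa

161.03


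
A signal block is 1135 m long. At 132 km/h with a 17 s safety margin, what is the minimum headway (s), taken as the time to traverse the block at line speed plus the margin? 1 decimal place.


V = 132 / 3.6 = 36.6667 m/s
Block traversal time = 1135 / 36.6667 = 30.9545 s
Headway = 30.9545 + 17
Headway = 48.0 s

48.0


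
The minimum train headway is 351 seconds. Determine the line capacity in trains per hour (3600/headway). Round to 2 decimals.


Capacity = 3600 / headway
Capacity = 3600 / 351
Capacity = 10.26 trains/hour

10.26


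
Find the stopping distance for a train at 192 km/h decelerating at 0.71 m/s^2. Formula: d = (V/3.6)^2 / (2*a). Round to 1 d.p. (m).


Convert speed: V = 192 / 3.6 = 53.3333 m/s
V^2 = 2844.4444
d = 2844.4444 / (2 * 0.71)
d = 2844.4444 / 1.42
d = 2003.1 m

2003.1


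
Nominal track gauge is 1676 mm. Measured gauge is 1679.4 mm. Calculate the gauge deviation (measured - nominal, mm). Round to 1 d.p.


Deviation = measured - nominal
Deviation = 1679.4 - 1676
Deviation = 3.4 mm

3.4


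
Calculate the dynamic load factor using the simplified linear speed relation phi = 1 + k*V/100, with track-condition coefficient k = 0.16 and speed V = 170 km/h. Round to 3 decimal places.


phi = 1 + k * V / 100
phi = 1 + 0.16 * 170 / 100
phi = 1 + 0.272
phi = 1.272

1.272


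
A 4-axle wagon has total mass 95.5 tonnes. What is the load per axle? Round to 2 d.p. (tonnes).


Load per axle = total weight / number of axles
Load = 95.5 / 4
Load = 23.88 tonnes

23.88


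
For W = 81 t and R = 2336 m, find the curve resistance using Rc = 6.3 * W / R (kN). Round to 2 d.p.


Rc = 6.3 * W / R
Rc = 6.3 * 81 / 2336
Rc = 510.3 / 2336
Rc = 0.22 kN

0.22


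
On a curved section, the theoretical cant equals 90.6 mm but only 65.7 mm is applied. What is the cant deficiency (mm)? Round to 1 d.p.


Cant deficiency = equilibrium cant - actual cant
CD = 90.6 - 65.7
CD = 24.9 mm

24.9


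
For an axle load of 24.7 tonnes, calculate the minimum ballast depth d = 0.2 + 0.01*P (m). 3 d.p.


d = 0.2 + 0.01 * 24.7
d = 0.2 + 0.247
d = 0.447 m

0.447


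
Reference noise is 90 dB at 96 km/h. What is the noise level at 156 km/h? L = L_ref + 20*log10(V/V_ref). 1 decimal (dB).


V/V_ref = 156 / 96 = 1.625
log10(1.625) = 0.210853
20 * 0.210853 = 4.2171
L = 90 + 4.2171 = 94.2 dB

94.2


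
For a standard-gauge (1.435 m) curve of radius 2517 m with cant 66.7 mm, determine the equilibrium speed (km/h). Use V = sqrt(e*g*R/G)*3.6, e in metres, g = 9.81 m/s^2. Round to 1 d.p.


Convert cant: e = 66.7 mm = 0.0667 m
V_ms = sqrt(0.0667 * 9.81 * 2517 / 1.435)
V_ms = sqrt(1147.694118) = 33.8776 m/s
V = 33.8776 * 3.6 = 122.0 km/h

122.0


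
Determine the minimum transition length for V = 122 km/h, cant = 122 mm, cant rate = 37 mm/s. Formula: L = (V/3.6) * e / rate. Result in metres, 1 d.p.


Convert speed: V = 122 / 3.6 = 33.8889 m/s
L = 33.8889 * 122 / 37
L = 4134.4444 / 37
L = 111.7 m

111.7


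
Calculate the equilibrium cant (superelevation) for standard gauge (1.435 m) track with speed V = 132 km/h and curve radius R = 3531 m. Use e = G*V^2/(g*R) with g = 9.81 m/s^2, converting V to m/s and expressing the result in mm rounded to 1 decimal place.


Convert speed: V = 132 / 3.6 = 36.6667 m/s
Apply formula: e = 1.435 * 36.6667^2 / (9.81 * 3531)
e = 1.435 * 1344.4444 / 34639.11
e = 0.055697 m = 55.7 mm

55.7


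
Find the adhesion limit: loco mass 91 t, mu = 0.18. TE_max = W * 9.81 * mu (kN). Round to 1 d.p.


TE_max = W * g * mu
TE_max = 91 * 9.81 * 0.18
TE_max = 892.71 * 0.18
TE_max = 160.7 kN

160.7
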